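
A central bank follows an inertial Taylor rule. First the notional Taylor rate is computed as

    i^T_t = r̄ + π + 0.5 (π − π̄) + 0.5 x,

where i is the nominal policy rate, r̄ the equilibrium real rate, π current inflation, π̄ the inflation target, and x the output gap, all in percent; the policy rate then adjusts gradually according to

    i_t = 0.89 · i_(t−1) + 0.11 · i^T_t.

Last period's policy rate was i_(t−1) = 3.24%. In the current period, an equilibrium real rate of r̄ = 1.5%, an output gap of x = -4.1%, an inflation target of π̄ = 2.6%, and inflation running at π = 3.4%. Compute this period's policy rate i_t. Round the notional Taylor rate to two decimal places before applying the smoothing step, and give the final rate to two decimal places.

3.24%

i^T_t = 1.5 + 3.4 + 0.5 × (3.4 − 2.6) + 0.5 × (-4.1)
   = 1.5 + 3.4 + 0.4 − 2.05 = 3.25
i_t = 0.89 × 3.24 + 0.11 × 3.25 = 2.8836 + 0.3575 = 3.24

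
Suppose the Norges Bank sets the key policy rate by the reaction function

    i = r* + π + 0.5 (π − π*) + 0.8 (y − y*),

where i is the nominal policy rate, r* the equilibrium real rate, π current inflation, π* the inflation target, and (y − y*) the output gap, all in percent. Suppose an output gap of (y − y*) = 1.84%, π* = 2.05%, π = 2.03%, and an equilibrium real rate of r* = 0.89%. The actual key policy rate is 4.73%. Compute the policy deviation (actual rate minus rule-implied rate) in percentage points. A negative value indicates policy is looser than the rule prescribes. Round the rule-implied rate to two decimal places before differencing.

i = 0.89 + 2.03 + 0.5 × (2.03 − 2.05) + 0.8 × 1.84
   = 0.89 + 2.03 − 0.01 + 1.472 = 4.38
Deviation = 4.73 − 4.38 = 0.35 pp.

0.35 pp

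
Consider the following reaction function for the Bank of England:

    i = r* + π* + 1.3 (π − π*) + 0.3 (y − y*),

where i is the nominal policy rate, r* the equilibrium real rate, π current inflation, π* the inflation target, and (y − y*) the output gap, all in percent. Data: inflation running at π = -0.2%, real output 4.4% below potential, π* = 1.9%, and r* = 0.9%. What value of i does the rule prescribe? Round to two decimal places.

Output 4.4% below potential → (y − y*) = -4.4.
i = 0.9 + 1.9 + 1.3 × (-0.2 − 1.9) + 0.3 × (-4.4)
   = 0.9 + 1.9 − 2.73 − 1.32 = -1.25

-1.25%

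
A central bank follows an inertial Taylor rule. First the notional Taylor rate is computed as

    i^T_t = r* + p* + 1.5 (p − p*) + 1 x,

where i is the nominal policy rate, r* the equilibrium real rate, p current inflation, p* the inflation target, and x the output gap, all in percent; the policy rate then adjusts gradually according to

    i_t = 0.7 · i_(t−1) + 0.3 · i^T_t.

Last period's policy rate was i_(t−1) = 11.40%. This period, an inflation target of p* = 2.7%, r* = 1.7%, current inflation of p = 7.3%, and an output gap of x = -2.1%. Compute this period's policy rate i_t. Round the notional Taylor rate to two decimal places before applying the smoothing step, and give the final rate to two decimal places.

i^T_t = 1.7 + 2.7 + 1.5 × (7.3 − 2.7) + 1 × (-2.1)
   = 1.7 + 2.7 + 6.9 − 2.1 = 9.20
i_t = 0.7 × 11.40 + 0.3 × 9.20 = 7.98 + 2.76 = 10.74

10.74%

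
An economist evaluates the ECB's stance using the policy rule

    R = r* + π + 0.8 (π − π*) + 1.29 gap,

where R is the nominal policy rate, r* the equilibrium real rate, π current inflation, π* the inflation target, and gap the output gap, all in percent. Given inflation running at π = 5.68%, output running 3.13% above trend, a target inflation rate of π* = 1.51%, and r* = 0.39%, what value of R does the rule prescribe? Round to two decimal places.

13.44%

Output 3.13% above potential → gap = 3.13.
R = 0.39 + 5.68 + 0.8 × (5.68 − 1.51) + 1.29 × 3.13
   = 0.39 + 5.68 + 3.336 + 4.0377 = 13.44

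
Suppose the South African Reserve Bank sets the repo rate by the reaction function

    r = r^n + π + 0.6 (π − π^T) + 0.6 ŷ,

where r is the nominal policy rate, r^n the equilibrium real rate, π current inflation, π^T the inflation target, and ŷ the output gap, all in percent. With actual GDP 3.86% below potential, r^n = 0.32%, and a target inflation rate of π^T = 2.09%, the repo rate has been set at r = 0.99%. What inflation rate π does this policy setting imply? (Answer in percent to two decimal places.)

Output 3.86% below potential → ŷ = -3.86.
Collecting π: r = r^n + (1 + 0.6) π − 0.6 π^T + 0.6 ŷ
1.6 π = 0.99 − 0.32 + 0.6 × 2.09 − 0.6 × (-3.86) = 4.24
π = 4.24 / 1.6 = 2.65

2.65%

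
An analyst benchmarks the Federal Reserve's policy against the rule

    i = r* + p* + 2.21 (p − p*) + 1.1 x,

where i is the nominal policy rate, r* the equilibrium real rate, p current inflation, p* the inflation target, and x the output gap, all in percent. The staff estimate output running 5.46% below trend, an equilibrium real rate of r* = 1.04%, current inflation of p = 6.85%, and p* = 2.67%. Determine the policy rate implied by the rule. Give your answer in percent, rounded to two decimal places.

Output 5.46% below potential → x = -5.46.
i = 1.04 + 2.67 + 2.21 × (6.85 − 2.67) + 1.1 × (-5.46)
   = 1.04 + 2.67 + 9.2378 − 6.006 = 6.94

6.94%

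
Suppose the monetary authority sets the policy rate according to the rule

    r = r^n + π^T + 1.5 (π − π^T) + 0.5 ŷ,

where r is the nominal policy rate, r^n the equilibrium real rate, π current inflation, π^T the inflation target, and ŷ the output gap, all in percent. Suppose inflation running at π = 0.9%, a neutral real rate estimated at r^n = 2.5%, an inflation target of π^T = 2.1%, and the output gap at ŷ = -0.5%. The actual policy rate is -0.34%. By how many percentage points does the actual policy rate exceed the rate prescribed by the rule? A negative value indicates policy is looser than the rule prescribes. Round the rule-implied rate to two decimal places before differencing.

r = 2.5 + 2.1 + 1.5 × (0.9 − 2.1) + 0.5 × (-0.5)
   = 2.5 + 2.1 − 1.8 − 0.25 = 2.55
Deviation = -0.34 − 2.55 = -2.89 pp.

-2.89 pp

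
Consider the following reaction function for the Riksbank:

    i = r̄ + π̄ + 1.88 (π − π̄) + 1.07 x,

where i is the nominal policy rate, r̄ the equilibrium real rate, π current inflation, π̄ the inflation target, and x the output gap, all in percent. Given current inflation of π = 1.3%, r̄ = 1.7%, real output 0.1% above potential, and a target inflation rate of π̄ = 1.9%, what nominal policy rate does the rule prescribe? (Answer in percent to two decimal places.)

Output 0.1% above potential → x = 0.1.
i = 1.7 + 1.9 + 1.88 × (1.3 − 1.9) + 1.07 × 0.1
   = 1.7 + 1.9 − 1.128 + 0.107 = 2.58

2.58%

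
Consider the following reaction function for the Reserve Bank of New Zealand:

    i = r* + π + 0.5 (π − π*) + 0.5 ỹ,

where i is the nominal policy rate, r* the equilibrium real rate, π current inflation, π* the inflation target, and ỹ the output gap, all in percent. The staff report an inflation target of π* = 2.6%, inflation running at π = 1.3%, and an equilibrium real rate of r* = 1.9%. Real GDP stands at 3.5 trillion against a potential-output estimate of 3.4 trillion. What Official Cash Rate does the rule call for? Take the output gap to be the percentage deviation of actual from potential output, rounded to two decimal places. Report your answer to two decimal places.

Output gap = 100 × (3.5 − 3.4) / 3.4 = 2.94%.
i = 1.90 + 1.30 + 0.5 × (1.30 − 2.60) + 0.5 × 2.94
   = 1.90 + 1.3 − 0.65 + 1.47 = 4.02

4.02%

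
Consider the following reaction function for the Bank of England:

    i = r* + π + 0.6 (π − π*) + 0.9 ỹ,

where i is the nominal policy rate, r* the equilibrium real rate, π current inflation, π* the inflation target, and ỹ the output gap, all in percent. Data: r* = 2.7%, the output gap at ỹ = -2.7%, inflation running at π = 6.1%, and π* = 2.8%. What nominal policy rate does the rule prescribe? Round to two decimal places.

i = 2.7 + 6.1 + 0.6 × (6.1 − 2.8) + 0.9 × (-2.7)
   = 2.7 + 6.1 + 1.98 − 2.43 = 8.35

8.35%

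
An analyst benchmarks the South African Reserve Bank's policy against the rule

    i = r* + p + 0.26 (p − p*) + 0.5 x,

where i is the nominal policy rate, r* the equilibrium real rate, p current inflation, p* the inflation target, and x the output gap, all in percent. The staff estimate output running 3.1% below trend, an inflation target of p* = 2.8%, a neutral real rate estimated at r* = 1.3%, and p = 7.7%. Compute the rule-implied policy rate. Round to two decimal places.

8.72%

Output 3.1% below potential → x = -3.1.
i = 1.3 + 7.7 + 0.26 × (7.7 − 2.8) + 0.5 × (-3.1)
   = 1.3 + 7.7 + 1.274 − 1.55 = 8.72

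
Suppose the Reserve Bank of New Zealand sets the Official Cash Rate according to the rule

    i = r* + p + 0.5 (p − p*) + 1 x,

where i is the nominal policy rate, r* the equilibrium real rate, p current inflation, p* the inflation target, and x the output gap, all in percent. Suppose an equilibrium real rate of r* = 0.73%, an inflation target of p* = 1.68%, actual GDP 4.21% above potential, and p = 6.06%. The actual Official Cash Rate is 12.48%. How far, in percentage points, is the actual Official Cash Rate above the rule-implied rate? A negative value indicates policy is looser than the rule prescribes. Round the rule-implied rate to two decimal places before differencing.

-0.71 pp

Output 4.21% above potential → x = 4.21.
i = 0.73 + 6.06 + 0.5 × (6.06 − 1.68) + 1 × 4.21
   = 0.73 + 6.06 + 2.19 + 4.21 = 13.19
Deviation = 12.48 − 13.19 = -0.71 pp.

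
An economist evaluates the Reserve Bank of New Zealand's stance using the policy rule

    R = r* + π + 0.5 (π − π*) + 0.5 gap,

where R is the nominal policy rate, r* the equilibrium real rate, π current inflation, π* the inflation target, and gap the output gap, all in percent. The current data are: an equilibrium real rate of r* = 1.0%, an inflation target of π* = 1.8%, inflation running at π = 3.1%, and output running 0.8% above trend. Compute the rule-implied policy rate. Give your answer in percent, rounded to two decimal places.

5.15%

Output 0.8% above potential → gap = 0.8.
R = 1.0 + 3.1 + 0.5 × (3.1 − 1.8) + 0.5 × 0.8
   = 1.0 + 3.1 + 0.65 + 0.4 = 5.15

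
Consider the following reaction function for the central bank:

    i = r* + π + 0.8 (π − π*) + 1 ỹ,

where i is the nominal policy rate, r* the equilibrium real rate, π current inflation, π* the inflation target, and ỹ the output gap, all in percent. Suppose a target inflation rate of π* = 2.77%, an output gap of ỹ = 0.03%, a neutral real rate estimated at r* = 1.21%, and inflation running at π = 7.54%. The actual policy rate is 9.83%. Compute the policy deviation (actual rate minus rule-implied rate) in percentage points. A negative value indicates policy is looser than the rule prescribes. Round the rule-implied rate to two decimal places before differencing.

-2.77 pp

i = 1.21 + 7.54 + 0.8 × (7.54 − 2.77) + 1 × 0.03
   = 1.21 + 7.54 + 3.816 + 0.03 = 12.60
Deviation = 9.83 − 12.60 = -2.77 pp.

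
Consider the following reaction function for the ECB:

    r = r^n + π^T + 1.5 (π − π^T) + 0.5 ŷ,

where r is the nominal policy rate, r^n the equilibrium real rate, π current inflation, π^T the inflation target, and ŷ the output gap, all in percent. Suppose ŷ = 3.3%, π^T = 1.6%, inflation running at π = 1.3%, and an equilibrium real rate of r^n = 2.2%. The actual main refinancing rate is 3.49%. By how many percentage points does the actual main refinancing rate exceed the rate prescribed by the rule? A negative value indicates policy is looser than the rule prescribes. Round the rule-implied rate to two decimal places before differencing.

r = 2.2 + 1.6 + 1.5 × (1.3 − 1.6) + 0.5 × 3.3
   = 2.2 + 1.6 − 0.45 + 1.65 = 5.00
Deviation = 3.49 − 5.00 = -1.51 pp.

-1.51 pp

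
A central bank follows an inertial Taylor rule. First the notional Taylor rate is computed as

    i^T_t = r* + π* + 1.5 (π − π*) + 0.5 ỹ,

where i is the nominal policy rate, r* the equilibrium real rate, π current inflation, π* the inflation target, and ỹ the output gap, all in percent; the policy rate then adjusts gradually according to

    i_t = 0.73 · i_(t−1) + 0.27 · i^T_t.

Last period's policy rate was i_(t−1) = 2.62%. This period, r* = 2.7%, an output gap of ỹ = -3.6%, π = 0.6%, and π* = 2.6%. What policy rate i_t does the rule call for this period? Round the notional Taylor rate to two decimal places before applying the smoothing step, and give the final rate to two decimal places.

2.05%

i^T_t = 2.7 + 2.6 + 1.5 × (0.6 − 2.6) + 0.5 × (-3.6)
   = 2.7 + 2.6 − 3 − 1.8 = 0.50
i_t = 0.73 × 2.62 + 0.27 × 0.50 = 1.9126 + 0.135 = 2.05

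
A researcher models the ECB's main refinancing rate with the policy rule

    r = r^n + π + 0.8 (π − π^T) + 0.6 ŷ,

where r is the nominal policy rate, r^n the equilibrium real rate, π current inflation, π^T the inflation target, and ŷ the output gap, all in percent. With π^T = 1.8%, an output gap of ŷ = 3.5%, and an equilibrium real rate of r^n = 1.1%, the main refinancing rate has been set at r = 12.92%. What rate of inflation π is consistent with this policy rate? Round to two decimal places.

Collecting π: r = r^n + (1 + 0.8) π − 0.8 π^T + 0.6 ŷ
1.8 π = 12.92 − 1.1 + 0.8 × 1.8 − 0.6 × 3.5 = 11.16
π = 11.16 / 1.8 = 6.20

6.20%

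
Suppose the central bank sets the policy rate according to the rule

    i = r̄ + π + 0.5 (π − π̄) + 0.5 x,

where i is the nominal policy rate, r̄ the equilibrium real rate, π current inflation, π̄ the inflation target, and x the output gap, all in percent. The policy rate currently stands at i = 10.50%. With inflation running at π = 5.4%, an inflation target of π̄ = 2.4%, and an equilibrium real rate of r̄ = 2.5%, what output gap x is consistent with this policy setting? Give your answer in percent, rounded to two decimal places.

2.20%

0.5 x = 10.50 − 2.5 − 5.4 − 0.5 × (5.4 − 2.4) = 1.1
x = 1.1 / 0.5 = 2.20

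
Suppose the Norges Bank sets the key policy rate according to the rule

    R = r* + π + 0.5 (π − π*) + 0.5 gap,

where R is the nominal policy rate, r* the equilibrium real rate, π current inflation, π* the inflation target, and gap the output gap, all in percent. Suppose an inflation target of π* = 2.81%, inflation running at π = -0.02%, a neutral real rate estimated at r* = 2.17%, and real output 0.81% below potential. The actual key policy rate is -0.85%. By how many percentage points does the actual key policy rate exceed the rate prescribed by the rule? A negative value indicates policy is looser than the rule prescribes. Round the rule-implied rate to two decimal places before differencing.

Output 0.81% below potential → gap = -0.81.
R = 2.17 + (-0.02) + 0.5 × (-0.02 − 2.81) + 0.5 × (-0.81)
   = 2.17 − 0.02 − 1.415 − 0.405 = 0.33
Deviation = -0.85 − 0.33 = -1.18 pp.

-1.18 pp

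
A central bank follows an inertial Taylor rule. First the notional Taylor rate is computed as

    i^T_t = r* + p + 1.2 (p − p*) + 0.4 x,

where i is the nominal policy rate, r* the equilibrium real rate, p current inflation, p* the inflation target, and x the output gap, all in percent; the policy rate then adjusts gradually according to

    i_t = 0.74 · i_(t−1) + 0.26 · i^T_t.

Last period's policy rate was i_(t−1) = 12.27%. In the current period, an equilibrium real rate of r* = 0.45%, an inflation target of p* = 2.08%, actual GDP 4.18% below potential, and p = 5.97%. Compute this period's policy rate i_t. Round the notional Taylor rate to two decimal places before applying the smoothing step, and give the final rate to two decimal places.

Output 4.18% below potential → x = -4.18.
i^T_t = 0.45 + 5.97 + 1.2 × (5.97 − 2.08) + 0.4 × (-4.18)
   = 0.45 + 5.97 + 4.668 − 1.672 = 9.42
i_t = 0.74 × 12.27 + 0.26 × 9.42 = 9.0798 + 2.4492 = 11.53

11.53%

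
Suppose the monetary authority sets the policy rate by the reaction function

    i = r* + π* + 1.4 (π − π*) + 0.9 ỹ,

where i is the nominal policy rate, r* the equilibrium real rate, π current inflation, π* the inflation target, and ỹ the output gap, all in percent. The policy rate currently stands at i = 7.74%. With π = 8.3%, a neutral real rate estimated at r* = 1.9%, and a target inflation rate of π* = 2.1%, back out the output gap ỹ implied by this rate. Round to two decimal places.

-5.49%

0.9 ỹ = 7.74 − 1.9 − 2.1 − 1.4 × (8.3 − 2.1) = -4.94
ỹ = -4.94 / 0.9 = -5.49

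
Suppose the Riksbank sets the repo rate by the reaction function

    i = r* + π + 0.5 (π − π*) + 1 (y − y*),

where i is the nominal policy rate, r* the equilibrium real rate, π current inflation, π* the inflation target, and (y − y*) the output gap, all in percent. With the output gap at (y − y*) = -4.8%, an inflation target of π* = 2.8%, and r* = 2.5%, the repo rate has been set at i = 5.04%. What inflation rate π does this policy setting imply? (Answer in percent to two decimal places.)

5.83%

Collecting π: i = r* + (1 + 0.5) π − 0.5 π* + 1 (y − y*)
1.5 π = 5.04 − 2.5 + 0.5 × 2.8 − 1 × (-4.8) = 8.74
π = 8.74 / 1.5 = 5.83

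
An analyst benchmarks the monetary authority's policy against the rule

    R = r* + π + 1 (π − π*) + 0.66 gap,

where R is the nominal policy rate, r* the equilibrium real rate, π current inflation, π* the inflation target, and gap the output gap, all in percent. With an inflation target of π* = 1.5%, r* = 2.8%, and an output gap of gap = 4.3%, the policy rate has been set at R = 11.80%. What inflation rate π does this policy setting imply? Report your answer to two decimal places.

3.83%

Collecting π: R = r* + (1 + 1) π − 1 π* + 0.66 gap
2 π = 11.80 − 2.8 + 1 × 1.5 − 0.66 × 4.3 = 7.662
π = 7.662 / 2 = 3.83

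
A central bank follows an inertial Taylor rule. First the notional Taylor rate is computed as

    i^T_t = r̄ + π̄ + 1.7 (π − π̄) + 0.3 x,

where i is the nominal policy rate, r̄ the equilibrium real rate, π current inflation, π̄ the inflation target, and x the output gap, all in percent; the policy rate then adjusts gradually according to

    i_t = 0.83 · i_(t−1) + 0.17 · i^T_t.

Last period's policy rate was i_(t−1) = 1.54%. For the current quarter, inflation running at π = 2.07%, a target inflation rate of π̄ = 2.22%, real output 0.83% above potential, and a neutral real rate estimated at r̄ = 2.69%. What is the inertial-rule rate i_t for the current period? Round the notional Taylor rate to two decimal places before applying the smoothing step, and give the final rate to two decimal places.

2.11%

Output 0.83% above potential → x = 0.83.
i^T_t = 2.69 + 2.22 + 1.7 × (2.07 − 2.22) + 0.3 × 0.83
   = 2.69 + 2.22 − 0.255 + 0.249 = 4.90
i_t = 0.83 × 1.54 + 0.17 × 4.90 = 1.2782 + 0.833 = 2.11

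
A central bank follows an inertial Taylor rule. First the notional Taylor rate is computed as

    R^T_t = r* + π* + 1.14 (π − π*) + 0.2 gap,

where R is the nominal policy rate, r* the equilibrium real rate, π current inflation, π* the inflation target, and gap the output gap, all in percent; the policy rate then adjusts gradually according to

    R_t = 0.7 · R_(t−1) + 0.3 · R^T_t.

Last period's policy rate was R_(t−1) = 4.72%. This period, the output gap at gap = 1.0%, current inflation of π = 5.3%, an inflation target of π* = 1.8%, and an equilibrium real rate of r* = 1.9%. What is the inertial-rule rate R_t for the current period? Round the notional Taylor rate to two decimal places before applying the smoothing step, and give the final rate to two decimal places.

5.67%

R^T_t = 1.9 + 1.8 + 1.14 × (5.3 − 1.8) + 0.2 × 1.0
   = 1.9 + 1.8 + 3.99 + 0.2 = 7.89
R_t = 0.7 × 4.72 + 0.3 × 7.89 = 3.304 + 2.367 = 5.67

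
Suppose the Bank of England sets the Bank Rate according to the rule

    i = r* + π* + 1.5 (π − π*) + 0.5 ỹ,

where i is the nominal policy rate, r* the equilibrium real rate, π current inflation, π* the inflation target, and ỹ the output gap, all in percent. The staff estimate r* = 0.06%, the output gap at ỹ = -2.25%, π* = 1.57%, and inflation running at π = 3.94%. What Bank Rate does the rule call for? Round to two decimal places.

i = 0.06 + 1.57 + 1.5 × (3.94 − 1.57) + 0.5 × (-2.25)
   = 0.06 + 1.57 + 3.555 − 1.125 = 4.06

4.06%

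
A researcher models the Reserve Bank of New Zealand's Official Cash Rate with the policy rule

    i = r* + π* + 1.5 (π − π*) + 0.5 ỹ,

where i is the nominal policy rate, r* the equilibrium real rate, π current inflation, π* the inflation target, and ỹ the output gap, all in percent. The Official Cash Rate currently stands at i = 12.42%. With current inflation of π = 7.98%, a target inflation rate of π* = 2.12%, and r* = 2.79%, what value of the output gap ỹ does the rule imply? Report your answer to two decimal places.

-2.56%

0.5 ỹ = 12.42 − 2.79 − 2.12 − 1.5 × (7.98 − 2.12) = -1.28
ỹ = -1.28 / 0.5 = -2.56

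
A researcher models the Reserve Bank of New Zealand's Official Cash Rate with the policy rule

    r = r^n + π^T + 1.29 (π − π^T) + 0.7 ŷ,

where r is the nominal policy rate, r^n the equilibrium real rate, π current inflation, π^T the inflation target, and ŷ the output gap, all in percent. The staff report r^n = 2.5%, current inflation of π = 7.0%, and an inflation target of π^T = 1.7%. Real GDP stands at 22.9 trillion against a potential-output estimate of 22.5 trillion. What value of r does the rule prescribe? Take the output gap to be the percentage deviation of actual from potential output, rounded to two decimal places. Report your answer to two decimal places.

12.28%

Output gap = 100 × (22.9 − 22.5) / 22.5 = 1.78%.
r = 2.50 + 1.70 + 1.29 × (7.00 − 1.70) + 0.7 × 1.78
   = 2.50 + 1.7 + 6.837 + 1.246 = 12.28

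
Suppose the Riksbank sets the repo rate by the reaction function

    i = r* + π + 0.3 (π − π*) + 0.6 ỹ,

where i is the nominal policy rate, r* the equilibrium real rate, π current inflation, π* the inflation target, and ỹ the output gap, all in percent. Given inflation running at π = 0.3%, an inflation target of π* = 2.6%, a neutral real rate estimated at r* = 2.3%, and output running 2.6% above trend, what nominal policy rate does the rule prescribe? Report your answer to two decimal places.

3.47%

Output 2.6% above potential → ỹ = 2.6.
i = 2.3 + 0.3 + 0.3 × (0.3 − 2.6) + 0.6 × 2.6
   = 2.3 + 0.3 − 0.69 + 1.56 = 3.47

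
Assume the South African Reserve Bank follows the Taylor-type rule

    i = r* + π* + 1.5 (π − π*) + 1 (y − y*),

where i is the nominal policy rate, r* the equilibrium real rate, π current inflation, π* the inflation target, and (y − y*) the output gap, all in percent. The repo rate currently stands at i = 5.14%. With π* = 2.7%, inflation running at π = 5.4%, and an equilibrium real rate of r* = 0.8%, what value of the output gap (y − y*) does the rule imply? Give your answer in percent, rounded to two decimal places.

-2.41%

1 (y − y*) = 5.14 − 0.8 − 2.7 − 1.5 × (5.4 − 2.7) = -2.41
(y − y*) = -2.41 / 1 = -2.41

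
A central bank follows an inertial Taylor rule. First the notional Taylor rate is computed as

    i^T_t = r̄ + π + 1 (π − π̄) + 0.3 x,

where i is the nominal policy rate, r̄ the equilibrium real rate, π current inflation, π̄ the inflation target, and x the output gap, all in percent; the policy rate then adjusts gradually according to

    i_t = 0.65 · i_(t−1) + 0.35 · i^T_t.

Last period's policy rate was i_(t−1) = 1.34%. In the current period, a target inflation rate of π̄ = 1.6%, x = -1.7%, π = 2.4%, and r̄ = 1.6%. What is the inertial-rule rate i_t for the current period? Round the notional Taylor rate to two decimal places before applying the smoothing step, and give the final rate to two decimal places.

i^T_t = 1.6 + 2.4 + 1 × (2.4 − 1.6) + 0.3 × (-1.7)
   = 1.6 + 2.4 + 0.8 − 0.51 = 4.29
i_t = 0.65 × 1.34 + 0.35 × 4.29 = 0.871 + 1.5015 = 2.37

2.37%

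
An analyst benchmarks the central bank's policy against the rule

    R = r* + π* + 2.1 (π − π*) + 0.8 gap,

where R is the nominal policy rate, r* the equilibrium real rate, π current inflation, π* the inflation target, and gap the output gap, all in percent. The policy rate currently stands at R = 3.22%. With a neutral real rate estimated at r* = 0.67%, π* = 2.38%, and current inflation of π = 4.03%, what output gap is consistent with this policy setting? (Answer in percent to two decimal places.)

-4.12%

0.8 gap = 3.22 − 0.67 − 2.38 − 2.1 × (4.03 − 2.38) = -3.295
gap = -3.295 / 0.8 = -4.12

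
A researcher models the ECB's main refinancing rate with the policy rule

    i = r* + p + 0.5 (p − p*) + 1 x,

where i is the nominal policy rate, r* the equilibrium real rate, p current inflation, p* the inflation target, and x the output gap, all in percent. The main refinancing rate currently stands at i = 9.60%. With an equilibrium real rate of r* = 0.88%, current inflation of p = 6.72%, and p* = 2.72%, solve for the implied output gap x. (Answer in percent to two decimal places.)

1 x = 9.60 − 0.88 − 6.72 − 0.5 × (6.72 − 2.72) = 0
x = 0 / 1 = 0.00

0.00%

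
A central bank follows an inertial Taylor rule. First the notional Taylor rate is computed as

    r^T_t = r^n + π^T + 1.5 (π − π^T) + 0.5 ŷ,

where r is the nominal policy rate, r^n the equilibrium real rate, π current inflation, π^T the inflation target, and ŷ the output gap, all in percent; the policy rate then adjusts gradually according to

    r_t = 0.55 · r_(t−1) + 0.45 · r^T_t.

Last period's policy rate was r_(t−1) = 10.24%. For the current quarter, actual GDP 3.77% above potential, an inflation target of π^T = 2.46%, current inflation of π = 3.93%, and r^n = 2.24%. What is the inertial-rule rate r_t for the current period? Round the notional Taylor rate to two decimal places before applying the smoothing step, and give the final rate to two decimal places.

Output 3.77% above potential → ŷ = 3.77.
r^T_t = 2.24 + 2.46 + 1.5 × (3.93 − 2.46) + 0.5 × 3.77
   = 2.24 + 2.46 + 2.205 + 1.885 = 8.79
r_t = 0.55 × 10.24 + 0.45 × 8.79 = 5.632 + 3.9555 = 9.59

9.59%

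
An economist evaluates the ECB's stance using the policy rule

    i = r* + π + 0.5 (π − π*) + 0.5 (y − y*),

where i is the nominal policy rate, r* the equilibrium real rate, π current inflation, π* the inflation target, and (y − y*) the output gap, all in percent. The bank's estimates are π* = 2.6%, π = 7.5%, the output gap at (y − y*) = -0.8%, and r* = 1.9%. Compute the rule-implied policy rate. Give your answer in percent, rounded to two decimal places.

i = 1.9 + 7.5 + 0.5 × (7.5 − 2.6) + 0.5 × (-0.8)
   = 1.9 + 7.5 + 2.45 − 0.4 = 11.45

11.45%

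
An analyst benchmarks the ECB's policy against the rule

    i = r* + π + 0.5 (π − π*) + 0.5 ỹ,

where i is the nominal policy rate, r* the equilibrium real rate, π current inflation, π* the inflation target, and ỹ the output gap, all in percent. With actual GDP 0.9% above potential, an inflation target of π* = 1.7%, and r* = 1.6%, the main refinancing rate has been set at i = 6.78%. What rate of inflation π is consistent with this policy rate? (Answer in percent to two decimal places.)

3.72%

Output 0.9% above potential → ỹ = 0.9.
Collecting π: i = r* + (1 + 0.5) π − 0.5 π* + 0.5 ỹ
1.5 π = 6.78 − 1.6 + 0.5 × 1.7 − 0.5 × 0.9 = 5.58
π = 5.58 / 1.5 = 3.72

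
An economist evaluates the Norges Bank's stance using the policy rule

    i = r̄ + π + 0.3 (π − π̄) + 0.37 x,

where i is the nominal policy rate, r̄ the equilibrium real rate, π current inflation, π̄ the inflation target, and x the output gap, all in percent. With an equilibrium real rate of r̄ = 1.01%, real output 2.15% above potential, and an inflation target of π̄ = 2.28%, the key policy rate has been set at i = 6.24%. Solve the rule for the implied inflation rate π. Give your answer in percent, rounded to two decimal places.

Output 2.15% above potential → x = 2.15.
Collecting π: i = r̄ + (1 + 0.3) π − 0.3 π̄ + 0.37 x
1.3 π = 6.24 − 1.01 + 0.3 × 2.28 − 0.37 × 2.15 = 5.1185
π = 5.1185 / 1.3 = 3.94

3.94%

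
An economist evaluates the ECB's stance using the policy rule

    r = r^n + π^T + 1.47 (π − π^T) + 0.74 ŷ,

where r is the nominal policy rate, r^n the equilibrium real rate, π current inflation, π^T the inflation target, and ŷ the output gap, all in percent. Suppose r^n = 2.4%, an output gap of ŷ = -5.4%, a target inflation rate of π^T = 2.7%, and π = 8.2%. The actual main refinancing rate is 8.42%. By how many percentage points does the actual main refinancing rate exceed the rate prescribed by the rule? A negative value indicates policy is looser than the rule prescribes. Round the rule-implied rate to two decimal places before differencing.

r = 2.4 + 2.7 + 1.47 × (8.2 − 2.7) + 0.74 × (-5.4)
   = 2.4 + 2.7 + 8.085 − 3.996 = 9.19
Deviation = 8.42 − 9.19 = -0.77 pp.

-0.77 pp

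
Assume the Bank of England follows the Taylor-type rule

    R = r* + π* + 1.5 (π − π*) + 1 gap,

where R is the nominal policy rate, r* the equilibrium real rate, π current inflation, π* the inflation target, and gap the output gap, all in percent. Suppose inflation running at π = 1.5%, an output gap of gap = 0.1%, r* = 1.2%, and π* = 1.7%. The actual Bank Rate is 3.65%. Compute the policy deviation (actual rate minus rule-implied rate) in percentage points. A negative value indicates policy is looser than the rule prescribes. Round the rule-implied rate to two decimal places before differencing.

0.95 pp

R = 1.2 + 1.7 + 1.5 × (1.5 − 1.7) + 1 × 0.1
   = 1.2 + 1.7 − 0.3 + 0.1 = 2.70
Deviation = 3.65 − 2.70 = 0.95 pp.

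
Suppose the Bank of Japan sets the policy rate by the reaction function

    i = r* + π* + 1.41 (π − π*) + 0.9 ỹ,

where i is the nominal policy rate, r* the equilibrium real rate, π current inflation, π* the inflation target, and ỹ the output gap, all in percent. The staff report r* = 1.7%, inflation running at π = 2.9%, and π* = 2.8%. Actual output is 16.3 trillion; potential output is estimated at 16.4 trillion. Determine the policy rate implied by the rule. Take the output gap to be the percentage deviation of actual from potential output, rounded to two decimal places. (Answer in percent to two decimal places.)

4.09%

Output gap = 100 × (16.3 − 16.4) / 16.4 = -0.61%.
i = 1.70 + 2.80 + 1.41 × (2.90 − 2.80) + 0.9 × (-0.61)
   = 1.70 + 2.8 + 0.141 − 0.549 = 4.09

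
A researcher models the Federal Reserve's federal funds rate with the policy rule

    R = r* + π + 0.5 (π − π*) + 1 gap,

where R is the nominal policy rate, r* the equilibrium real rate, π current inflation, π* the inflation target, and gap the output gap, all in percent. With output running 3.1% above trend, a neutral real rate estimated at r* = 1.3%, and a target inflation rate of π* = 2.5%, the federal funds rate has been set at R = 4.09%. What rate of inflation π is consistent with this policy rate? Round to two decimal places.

0.63%

Output 3.1% above potential → gap = 3.1.
Collecting π: R = r* + (1 + 0.5) π − 0.5 π* + 1 gap
1.5 π = 4.09 − 1.3 + 0.5 × 2.5 − 1 × 3.1 = 0.94
π = 0.94 / 1.5 = 0.63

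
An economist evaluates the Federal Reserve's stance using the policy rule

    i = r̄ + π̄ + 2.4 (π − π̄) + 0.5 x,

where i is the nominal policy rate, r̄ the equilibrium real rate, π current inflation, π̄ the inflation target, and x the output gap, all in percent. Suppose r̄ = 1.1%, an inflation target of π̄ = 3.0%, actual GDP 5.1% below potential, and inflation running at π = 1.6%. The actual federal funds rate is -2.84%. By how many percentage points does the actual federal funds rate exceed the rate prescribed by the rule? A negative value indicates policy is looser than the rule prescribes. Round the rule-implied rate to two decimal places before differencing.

-1.03 pp

Output 5.1% below potential → x = -5.1.
i = 1.1 + 3.0 + 2.4 × (1.6 − 3.0) + 0.5 × (-5.1)
   = 1.1 + 3 − 3.36 − 2.55 = -1.81
Deviation = -2.84 − (-1.81) = -1.03 pp.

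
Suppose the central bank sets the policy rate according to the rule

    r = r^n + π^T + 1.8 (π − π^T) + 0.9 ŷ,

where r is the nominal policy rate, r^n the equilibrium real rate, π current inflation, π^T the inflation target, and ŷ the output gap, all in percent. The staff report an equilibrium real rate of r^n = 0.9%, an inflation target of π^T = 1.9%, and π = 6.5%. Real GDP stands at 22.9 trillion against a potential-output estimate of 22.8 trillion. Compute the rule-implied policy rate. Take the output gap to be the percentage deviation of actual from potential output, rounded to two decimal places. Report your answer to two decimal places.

11.48%

Output gap = 100 × (22.9 − 22.8) / 22.8 = 0.44%.
r = 0.90 + 1.90 + 1.8 × (6.50 − 1.90) + 0.9 × 0.44
   = 0.90 + 1.9 + 8.28 + 0.396 = 11.48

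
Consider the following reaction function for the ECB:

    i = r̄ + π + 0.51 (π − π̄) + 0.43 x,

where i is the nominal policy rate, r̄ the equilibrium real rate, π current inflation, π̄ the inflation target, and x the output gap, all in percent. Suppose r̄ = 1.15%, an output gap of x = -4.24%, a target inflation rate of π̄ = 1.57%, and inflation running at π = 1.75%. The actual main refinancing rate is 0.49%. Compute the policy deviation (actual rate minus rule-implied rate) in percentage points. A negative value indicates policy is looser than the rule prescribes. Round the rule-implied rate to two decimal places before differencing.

i = 1.15 + 1.75 + 0.51 × (1.75 − 1.57) + 0.43 × (-4.24)
   = 1.15 + 1.75 + 0.0918 − 1.8232 = 1.17
Deviation = 0.49 − 1.17 = -0.68 pp.

-0.68 pp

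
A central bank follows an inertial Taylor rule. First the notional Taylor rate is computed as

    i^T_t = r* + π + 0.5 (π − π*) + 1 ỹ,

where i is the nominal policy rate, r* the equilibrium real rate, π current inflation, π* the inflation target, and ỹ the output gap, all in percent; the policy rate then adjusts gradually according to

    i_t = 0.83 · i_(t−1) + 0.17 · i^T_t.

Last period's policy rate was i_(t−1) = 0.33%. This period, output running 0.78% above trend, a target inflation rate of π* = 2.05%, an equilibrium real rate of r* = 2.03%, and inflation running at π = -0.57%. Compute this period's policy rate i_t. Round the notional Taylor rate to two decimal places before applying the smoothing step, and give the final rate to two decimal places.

0.43%

Output 0.78% above potential → ỹ = 0.78.
i^T_t = 2.03 + (-0.57) + 0.5 × (-0.57 − 2.05) + 1 × 0.78
   = 2.03 − 0.57 − 1.31 + 0.78 = 0.93
i_t = 0.83 × 0.33 + 0.17 × 0.93 = 0.2739 + 0.1581 = 0.43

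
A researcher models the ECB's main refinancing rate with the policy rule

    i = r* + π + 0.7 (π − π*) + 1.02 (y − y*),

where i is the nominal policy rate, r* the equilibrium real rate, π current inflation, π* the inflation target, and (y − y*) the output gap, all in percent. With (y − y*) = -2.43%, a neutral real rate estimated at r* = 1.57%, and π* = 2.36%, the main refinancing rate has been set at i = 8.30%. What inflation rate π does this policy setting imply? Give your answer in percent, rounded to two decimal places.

Collecting π: i = r* + (1 + 0.7) π − 0.7 π* + 1.02 (y − y*)
1.7 π = 8.30 − 1.57 + 0.7 × 2.36 − 1.02 × (-2.43) = 10.8606
π = 10.8606 / 1.7 = 6.39

6.39%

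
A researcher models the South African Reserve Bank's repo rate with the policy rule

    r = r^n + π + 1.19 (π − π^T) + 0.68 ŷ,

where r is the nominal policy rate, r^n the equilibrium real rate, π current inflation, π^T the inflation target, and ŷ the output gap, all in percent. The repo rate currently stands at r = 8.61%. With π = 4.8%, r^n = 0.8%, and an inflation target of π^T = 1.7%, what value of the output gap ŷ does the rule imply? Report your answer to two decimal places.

-1.00%

0.68 ŷ = 8.61 − 0.8 − 4.8 − 1.19 × (4.8 − 1.7) = -0.679
ŷ = -0.679 / 0.68 = -1.00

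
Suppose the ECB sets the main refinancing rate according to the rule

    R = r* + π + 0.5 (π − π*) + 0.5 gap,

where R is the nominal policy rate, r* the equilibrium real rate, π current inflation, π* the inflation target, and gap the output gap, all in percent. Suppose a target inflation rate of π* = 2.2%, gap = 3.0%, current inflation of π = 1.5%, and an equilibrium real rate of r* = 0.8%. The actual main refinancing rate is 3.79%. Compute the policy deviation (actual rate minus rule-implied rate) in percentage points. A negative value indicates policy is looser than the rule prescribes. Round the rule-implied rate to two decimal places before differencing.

0.34 pp

R = 0.8 + 1.5 + 0.5 × (1.5 − 2.2) + 0.5 × 3.0
   = 0.8 + 1.5 − 0.35 + 1.5 = 3.45
Deviation = 3.79 − 3.45 = 0.34 pp.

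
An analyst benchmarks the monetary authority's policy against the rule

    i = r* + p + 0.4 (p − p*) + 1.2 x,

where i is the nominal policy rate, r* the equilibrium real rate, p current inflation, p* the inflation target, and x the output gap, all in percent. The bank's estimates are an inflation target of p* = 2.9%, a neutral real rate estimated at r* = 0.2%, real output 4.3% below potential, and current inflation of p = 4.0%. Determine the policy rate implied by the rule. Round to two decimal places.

Output 4.3% below potential → x = -4.3.
i = 0.2 + 4.0 + 0.4 × (4.0 − 2.9) + 1.2 × (-4.3)
   = 0.2 + 4 + 0.44 − 5.16 = -0.52

-0.52%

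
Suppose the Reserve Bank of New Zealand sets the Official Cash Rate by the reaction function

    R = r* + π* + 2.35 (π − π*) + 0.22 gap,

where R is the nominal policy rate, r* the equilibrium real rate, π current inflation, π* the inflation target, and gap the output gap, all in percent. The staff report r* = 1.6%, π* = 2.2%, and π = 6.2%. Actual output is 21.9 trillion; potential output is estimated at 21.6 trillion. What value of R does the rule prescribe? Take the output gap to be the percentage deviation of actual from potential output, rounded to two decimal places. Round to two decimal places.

13.51%

Output gap = 100 × (21.9 − 21.6) / 21.6 = 1.39%.
R = 1.60 + 2.20 + 2.35 × (6.20 − 2.20) + 0.22 × 1.39
   = 1.60 + 2.2 + 9.4 + 0.3058 = 13.51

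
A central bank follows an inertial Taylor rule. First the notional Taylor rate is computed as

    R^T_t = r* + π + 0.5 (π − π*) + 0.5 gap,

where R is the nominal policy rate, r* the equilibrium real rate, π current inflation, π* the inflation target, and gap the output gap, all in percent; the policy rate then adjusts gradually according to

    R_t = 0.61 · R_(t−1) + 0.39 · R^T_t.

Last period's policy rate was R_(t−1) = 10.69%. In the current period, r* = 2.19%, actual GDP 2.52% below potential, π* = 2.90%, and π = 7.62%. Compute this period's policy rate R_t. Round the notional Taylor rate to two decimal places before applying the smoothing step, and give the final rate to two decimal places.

10.78%

Output 2.52% below potential → gap = -2.52.
R^T_t = 2.19 + 7.62 + 0.5 × (7.62 − 2.90) + 0.5 × (-2.52)
   = 2.19 + 7.62 + 2.36 − 1.26 = 10.91
R_t = 0.61 × 10.69 + 0.39 × 10.91 = 6.5209 + 4.2549 = 10.78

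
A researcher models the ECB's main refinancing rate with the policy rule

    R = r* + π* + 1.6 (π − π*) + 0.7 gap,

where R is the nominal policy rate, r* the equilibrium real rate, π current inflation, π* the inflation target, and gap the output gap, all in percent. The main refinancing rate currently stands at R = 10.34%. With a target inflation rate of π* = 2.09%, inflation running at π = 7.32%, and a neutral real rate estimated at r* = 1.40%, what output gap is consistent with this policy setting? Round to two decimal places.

0.7 gap = 10.34 − 1.40 − 2.09 − 1.6 × (7.32 − 2.09) = -1.518
gap = -1.518 / 0.7 = -2.17

-2.17%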